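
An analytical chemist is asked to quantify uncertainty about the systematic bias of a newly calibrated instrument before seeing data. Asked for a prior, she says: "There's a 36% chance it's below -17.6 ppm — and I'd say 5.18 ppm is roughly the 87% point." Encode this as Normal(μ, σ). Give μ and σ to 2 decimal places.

For Normal(μ,σ), the p-quantile is μ + z_p·σ. Here z_{0.36} = -0.3585, z_{0.87} = 1.126.
So -17.6 = μ − 0.3585σ and 5.18 = μ + 1.126σ.
Subtracting: σ = (5.18 − -17.6)/(1.126 − (-0.3585)) = 15.34.
Then μ = -17.6 − (-0.3585)·15.34 = -12.10.

μ = -12.10, σ = 15.34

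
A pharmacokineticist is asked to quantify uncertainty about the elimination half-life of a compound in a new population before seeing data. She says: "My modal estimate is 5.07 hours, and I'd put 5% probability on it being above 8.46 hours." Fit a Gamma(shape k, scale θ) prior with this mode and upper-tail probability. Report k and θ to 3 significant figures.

k ≈ 11.7, θ ≈ 0.476

Gamma(k,θ) with k>1 has mode (k−1)θ, so θ = 5.07/(k−1).
Need P(X < 8.46) = 0.95 with θ tied to k this way. Start at k = 2, θ = 5.07: P(X<8.46) ≈ 0.497.
Too low — raise k to concentrate. Iterating converges to k ≈ 11.7.
Then θ = 5.07/(11.7−1) ≈ 0.476.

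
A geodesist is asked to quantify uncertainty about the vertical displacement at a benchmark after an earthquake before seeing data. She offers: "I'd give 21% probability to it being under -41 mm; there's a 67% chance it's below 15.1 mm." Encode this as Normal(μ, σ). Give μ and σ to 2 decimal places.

The p-quantile of Normal(μ,σ) is μ + z_p·σ, with z_{0.21} = -0.8064 and z_{0.67} = 0.4399.
Eliminate σ: μ = (z₂·x₁ − z₁·x₂)/(z₂ − z₁) = (0.4399·-41 − (-0.8064)·15.1)/1.246 = -4.70.
Then σ = (x₂ − x₁)/(z₂ − z₁) = (15.1 − -41)/1.246 = 45.01.

μ = -4.70, σ = 45.01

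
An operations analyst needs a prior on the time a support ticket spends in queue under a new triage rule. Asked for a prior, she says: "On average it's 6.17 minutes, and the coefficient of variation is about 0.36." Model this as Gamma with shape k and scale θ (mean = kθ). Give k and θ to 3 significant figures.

k ≈ 7.72, θ ≈ 0.8

For Gamma(k, scale θ): mean = kθ, variance = kθ², so CV = 1/√k.
CV = 0.36, hence k = 1/CV² = 7.72.
Then θ = mean/k = 6.17/7.72 = 0.8.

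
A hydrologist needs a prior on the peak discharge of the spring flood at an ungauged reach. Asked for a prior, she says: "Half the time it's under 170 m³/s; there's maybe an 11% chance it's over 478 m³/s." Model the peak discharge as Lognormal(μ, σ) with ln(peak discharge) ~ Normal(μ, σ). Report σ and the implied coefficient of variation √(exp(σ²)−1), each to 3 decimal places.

σ ≈ 0.843, CV ≈ 1.017

If T ~ Lognormal(μ,σ) then ln T ~ Normal(μ,σ), so the p-quantile of ln T is μ + z_p·σ.
ln(170) = 5.136 and ln(478) = 6.17; z_{0.5} = 0, z_{0.89} = 1.227.
σ = (6.17 − 5.136)/(1.227 − (0)) = 0.843.
μ = 5.136 − (0)·0.843 = 5.136.
CV = √(exp(σ²)−1) = √(exp(0.7104)−1) = 1.017.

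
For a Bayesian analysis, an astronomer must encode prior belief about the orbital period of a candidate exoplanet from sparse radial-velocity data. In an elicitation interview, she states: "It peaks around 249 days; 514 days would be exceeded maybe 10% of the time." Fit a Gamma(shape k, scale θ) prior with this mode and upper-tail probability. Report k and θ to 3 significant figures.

Gamma(k,θ) with k>1 has mode (k−1)θ, so θ = 249/(k−1).
Need P(X < 514) = 0.9 with θ tied to k this way. Start at k = 2, θ = 249: P(X<514) ≈ 0.611.
Too low — raise k to concentrate. Iterating converges to k ≈ 4.65.
Then θ = 249/(4.65−1) ≈ 68.1.

k ≈ 4.65, θ ≈ 68.1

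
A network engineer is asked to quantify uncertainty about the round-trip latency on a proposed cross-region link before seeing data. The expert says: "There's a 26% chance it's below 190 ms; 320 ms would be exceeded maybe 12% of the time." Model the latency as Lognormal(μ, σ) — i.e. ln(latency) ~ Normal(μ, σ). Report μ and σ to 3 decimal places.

If T ~ Lognormal(μ,σ) then ln T ~ Normal(μ,σ), so the p-quantile of ln T is μ + z_p·σ.
ln(190) = 5.247 and ln(320) = 5.768; z_{0.26} = -0.6433, z_{0.88} = 1.175.
σ = (5.768 − 5.247)/(1.175 − (-0.6433)) = 0.287.
μ = 5.247 − (-0.6433)·0.287 = 5.431.

μ ≈ 5.431, σ ≈ 0.287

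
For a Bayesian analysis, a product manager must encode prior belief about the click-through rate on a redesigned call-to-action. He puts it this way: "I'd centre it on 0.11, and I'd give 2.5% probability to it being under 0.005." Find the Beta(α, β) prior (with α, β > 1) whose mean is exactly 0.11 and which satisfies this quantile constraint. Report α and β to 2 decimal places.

With mean 0.11 fixed, write α = 0.11s, β = 0.89s where s = α+β.
Need P(θ < 0.005) = 0.025 under Beta(0.11s, 0.89s). Normal approximation: (q−m)/√(m(1−m)/s) ≈ z_{0.025} = -1.96, so s ≈ 0.11·0.89·(-1.96)²/(0.005−0.11)² = 34.1.
At s = 34.1: P(θ<0.005) ≈ 0.000. Adjusting to match 0.025 gives s ≈ 10.73.
So α = 0.11·10.73 ≈ 1.18, β = 0.89·10.73 ≈ 9.55.

α ≈ 1.18, β ≈ 9.55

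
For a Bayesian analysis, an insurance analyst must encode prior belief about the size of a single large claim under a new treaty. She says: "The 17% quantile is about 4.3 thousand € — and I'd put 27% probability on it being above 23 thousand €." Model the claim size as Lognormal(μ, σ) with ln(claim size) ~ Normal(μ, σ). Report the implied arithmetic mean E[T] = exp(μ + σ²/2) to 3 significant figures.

E[T] ≈ 21.2 thousand €

If T ~ Lognormal(μ,σ) then ln T ~ Normal(μ,σ), so the p-quantile of ln T is μ + z_p·σ.
ln(4.3) = 1.459 and ln(23) = 3.135; z_{0.17} = -0.9542, z_{0.73} = 0.6128.
σ = (3.135 − 1.459)/(0.6128 − (-0.9542)) = 1.070.
μ = 1.459 − (-0.9542)·1.070 = 2.480.
E[T] = exp(μ + σ²/2) = exp(2.480 + 0.5726) = 21.2 thousand €.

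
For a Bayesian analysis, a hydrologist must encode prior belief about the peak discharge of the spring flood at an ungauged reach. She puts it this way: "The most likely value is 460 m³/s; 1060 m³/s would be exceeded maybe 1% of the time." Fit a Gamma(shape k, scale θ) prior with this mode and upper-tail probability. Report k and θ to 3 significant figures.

Gamma(k,θ) with k>1 has mode (k−1)θ, so θ = 460/(k−1).
Need P(X < 1060) = 0.99 with θ tied to k this way. Start at k = 2, θ = 460: P(X<1060) ≈ 0.670.
Too low — raise k to concentrate. Iterating converges to k ≈ 7.85.
Then θ = 460/(7.85−1) ≈ 67.1.

k ≈ 7.85, θ ≈ 67.1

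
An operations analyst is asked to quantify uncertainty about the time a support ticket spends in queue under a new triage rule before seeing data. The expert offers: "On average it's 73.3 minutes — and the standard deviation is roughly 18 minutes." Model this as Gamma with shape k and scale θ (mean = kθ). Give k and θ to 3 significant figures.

For Gamma(k, scale θ): mean = kθ, variance = kθ², so CV = 1/√k.
CV = SD/mean = 18/73.3 = 0.2456, hence k = 1/CV² = 16.6.
Then θ = mean/k = 73.3/16.6 = 4.42.

k ≈ 16.6, θ ≈ 4.42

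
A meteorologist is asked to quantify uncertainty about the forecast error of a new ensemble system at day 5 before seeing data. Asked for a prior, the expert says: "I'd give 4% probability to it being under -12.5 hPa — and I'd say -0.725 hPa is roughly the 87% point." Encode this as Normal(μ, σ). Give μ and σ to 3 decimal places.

For Normal(μ,σ), the p-quantile is μ + z_p·σ. Here z_{0.04} = -1.751, z_{0.87} = 1.126.
So -12.5 = μ − 1.751σ and -0.725 = μ + 1.126σ.
Subtracting: σ = (-0.725 − -12.5)/(1.126 − (-1.751)) = 4.093.
Then μ = -12.5 − (-1.751)·4.093 = -5.335.

μ = -5.335, σ = 4.093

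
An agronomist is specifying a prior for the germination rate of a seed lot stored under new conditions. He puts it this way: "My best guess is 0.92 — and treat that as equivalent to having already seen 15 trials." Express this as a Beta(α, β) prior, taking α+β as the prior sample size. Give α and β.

α = 13.8, β = 1.2

Under the effective-sample-size interpretation, Beta(α, β) has prior mean α/(α+β) and prior sample size α+β.
So α+β = 15 and α/(α+β) = 0.92, giving α = 0.92·15 = 13.8 and β = 15 − 13.8 = 1.2.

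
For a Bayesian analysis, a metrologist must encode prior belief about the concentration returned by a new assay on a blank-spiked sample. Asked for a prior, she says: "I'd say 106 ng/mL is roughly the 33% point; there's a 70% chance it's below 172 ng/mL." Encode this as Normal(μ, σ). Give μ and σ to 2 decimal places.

μ = 136.11, σ = 68.44

The p-quantile of Normal(μ,σ) is μ + z_p·σ, with z_{0.33} = -0.4399 and z_{0.7} = 0.5244.
Eliminate σ: μ = (z₂·x₁ − z₁·x₂)/(z₂ − z₁) = (0.5244·106 − (-0.4399)·172)/0.9643 = 136.11.
Then σ = (x₂ − x₁)/(z₂ − z₁) = (172 − 106)/0.9643 = 68.44.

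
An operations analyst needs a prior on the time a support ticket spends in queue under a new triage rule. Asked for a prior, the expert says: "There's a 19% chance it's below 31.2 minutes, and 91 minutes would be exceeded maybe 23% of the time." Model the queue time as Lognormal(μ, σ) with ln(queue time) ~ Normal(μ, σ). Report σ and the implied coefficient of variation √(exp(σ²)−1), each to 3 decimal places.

If T ~ Lognormal(μ,σ) then ln T ~ Normal(μ,σ), so the p-quantile of ln T is μ + z_p·σ.
ln(31.2) = 3.44 and ln(91) = 4.511; z_{0.19} = -0.8779, z_{0.77} = 0.7388.
σ = (4.511 − 3.44)/(0.7388 − (-0.8779)) = 0.662.
μ = 3.44 − (-0.8779)·0.662 = 4.022.
CV = √(exp(σ²)−1) = √(exp(0.4384)−1) = 0.742.

σ ≈ 0.662, CV ≈ 0.742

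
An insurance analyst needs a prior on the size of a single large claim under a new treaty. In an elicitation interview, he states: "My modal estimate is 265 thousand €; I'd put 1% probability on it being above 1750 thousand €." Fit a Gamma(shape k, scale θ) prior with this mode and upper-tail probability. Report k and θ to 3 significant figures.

Gamma(k,θ) with k>1 has mode (k−1)θ, so θ = 265/(k−1).
Need P(X < 1750) = 0.99 with θ tied to k this way. Start at k = 2, θ = 265: P(X<1750) ≈ 0.990.
Too low — raise k to concentrate. Iterating converges to k ≈ 2.01.
Then θ = 265/(2.01−1) ≈ 263.

k ≈ 2.01, θ ≈ 263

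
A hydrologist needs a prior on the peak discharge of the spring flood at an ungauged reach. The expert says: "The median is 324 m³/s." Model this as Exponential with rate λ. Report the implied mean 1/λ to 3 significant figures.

Exponential median = ln 2 / λ, so λ = ln 2 / 324.0 = 0.00214.
Mean = 1/λ = 467 m³/s.

mean ≈ 467 m³/s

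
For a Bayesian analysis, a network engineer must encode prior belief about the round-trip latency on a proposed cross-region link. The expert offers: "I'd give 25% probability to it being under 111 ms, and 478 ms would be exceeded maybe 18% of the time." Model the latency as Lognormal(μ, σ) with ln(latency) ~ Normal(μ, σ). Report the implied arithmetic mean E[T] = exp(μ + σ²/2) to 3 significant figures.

E[T] ≈ 314 ms

If T ~ Lognormal(μ,σ) then ln T ~ Normal(μ,σ), so the p-quantile of ln T is μ + z_p·σ.
ln(111) = 4.71 and ln(478) = 6.17; z_{0.25} = -0.6745, z_{0.82} = 0.9154.
σ = (6.17 − 4.71)/(0.9154 − (-0.6745)) = 0.918.
μ = 4.71 − (-0.6745)·0.918 = 5.329.
E[T] = exp(μ + σ²/2) = exp(5.329 + 0.4217) = 314 ms.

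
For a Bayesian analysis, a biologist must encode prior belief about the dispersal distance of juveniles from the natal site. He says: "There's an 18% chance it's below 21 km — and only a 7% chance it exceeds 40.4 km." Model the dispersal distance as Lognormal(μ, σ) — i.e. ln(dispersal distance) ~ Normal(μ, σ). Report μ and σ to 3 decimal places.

If T ~ Lognormal(μ,σ) then ln T ~ Normal(μ,σ), so the p-quantile of ln T is μ + z_p·σ.
ln(21) = 3.045 and ln(40.4) = 3.699; z_{0.18} = -0.9154, z_{0.93} = 1.476.
σ = (3.699 − 3.045)/(1.476 − (-0.9154)) = 0.274.
μ = 3.045 − (-0.9154)·0.274 = 3.295.

μ ≈ 3.295, σ ≈ 0.274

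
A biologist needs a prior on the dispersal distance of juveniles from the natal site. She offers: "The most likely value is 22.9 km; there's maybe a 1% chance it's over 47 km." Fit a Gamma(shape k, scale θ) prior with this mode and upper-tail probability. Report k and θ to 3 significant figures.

Gamma(k,θ) with k>1 has mode (k−1)θ, so θ = 22.9/(k−1).
Need P(X < 47) = 0.99 with θ tied to k this way. Start at k = 2, θ = 22.9: P(X<47) ≈ 0.608.
Too low — raise k to concentrate. Iterating converges to k ≈ 10.5.
Then θ = 22.9/(10.5−1) ≈ 2.42.

k ≈ 10.5, θ ≈ 2.42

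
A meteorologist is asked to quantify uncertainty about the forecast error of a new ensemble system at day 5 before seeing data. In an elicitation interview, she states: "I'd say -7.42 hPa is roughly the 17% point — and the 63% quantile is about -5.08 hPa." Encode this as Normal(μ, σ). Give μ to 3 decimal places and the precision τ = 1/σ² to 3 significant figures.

μ = -5.684, τ = 0.302

The p-quantile of Normal(μ,σ) is μ + z_p·σ, with z_{0.17} = -0.9542 and z_{0.63} = 0.3319.
Eliminate σ: μ = (z₂·x₁ − z₁·x₂)/(z₂ − z₁) = (0.3319·-7.42 − (-0.9542)·-5.08)/1.286 = -5.684.
Then σ = (x₂ − x₁)/(z₂ − z₁) = (-5.08 − -7.42)/1.286 = 1.820.
Precision τ = 1/σ² = 1/1.82² = 0.302.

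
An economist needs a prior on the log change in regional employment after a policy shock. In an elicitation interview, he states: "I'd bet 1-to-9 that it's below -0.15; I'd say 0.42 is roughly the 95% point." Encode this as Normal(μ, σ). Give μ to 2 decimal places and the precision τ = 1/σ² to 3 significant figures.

μ = 0.10, τ = 26.4

For Normal(μ,σ), the p-quantile is μ + z_p·σ. Here z_{0.1} = -1.282, z_{0.95} = 1.645.
So -0.15 = μ − 1.282σ and 0.42 = μ + 1.645σ.
Subtracting: σ = (0.42 − -0.15)/(1.645 − (-1.282)) = 0.19.
Then μ = -0.15 − (-1.282)·0.19 = 0.10.
Precision τ = 1/σ² = 1/0.1948² = 26.4.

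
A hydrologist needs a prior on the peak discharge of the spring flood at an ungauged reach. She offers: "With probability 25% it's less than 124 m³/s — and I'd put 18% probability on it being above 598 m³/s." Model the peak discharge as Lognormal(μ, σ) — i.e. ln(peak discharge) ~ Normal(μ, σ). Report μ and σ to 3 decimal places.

μ ≈ 5.488, σ ≈ 0.990

If T ~ Lognormal(μ,σ) then ln T ~ Normal(μ,σ), so the p-quantile of ln T is μ + z_p·σ.
ln(124) = 4.82 and ln(598) = 6.394; z_{0.25} = -0.6745, z_{0.82} = 0.9154.
σ = (6.394 − 4.82)/(0.9154 − (-0.6745)) = 0.990.
μ = 4.82 − (-0.6745)·0.990 = 5.488.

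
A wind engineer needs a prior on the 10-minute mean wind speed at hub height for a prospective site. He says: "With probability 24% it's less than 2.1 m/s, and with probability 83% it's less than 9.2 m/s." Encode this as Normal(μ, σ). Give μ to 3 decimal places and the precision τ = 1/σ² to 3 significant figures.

For Normal(μ,σ), the p-quantile is μ + z_p·σ. Here z_{0.24} = -0.7063, z_{0.83} = 0.9542.
So 2.1 = μ − 0.7063σ and 9.2 = μ + 0.9542σ.
Subtracting: σ = (9.2 − 2.1)/(0.9542 − (-0.7063)) = 4.276.
Then μ = 2.1 − (-0.7063)·4.276 = 5.120.
Precision τ = 1/σ² = 1/4.276² = 0.0547.

μ = 5.120, τ = 0.0547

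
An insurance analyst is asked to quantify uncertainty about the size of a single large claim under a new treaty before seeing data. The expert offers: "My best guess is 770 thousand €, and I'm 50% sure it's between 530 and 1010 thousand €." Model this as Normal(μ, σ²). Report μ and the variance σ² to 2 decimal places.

A symmetric 50% interval runs μ ± z·σ with z = 0.6745.
Half-width = 240, so σ = 240/0.6745 = 355.825 and σ² = 126611.10.
μ is the stated best guess, 770.00.

μ = 770.00, σ² = 126611.10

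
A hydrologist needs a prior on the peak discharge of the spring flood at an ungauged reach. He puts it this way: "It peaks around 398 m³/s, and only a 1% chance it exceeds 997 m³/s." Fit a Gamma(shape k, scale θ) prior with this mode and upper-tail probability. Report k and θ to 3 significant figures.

Gamma(k,θ) with k>1 has mode (k−1)θ, so θ = 398/(k−1).
Need P(X < 997) = 0.99 with θ tied to k this way. Start at k = 2, θ = 398: P(X<997) ≈ 0.714.
Too low — raise k to concentrate. Iterating converges to k ≈ 6.56.
Then θ = 398/(6.56−1) ≈ 71.5.

k ≈ 6.56, θ ≈ 71.5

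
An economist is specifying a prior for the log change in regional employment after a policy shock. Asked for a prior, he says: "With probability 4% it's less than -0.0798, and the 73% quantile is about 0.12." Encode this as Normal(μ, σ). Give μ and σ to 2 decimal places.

μ = 0.07, σ = 0.08

For Normal(μ,σ), the p-quantile is μ + z_p·σ. Here z_{0.04} = -1.751, z_{0.73} = 0.6128.
So -0.0798 = μ − 1.751σ and 0.12 = μ + 0.6128σ.
Subtracting: σ = (0.12 − -0.0798)/(0.6128 − (-1.751)) = 0.08.
Then μ = -0.0798 − (-1.751)·0.08 = 0.07.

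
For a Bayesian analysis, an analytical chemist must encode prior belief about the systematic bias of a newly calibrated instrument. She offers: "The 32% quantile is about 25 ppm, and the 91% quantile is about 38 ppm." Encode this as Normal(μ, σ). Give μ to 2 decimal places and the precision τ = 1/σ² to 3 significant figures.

For Normal(μ,σ), the p-quantile is μ + z_p·σ. Here z_{0.32} = -0.4677, z_{0.91} = 1.341.
So 25 = μ − 0.4677σ and 38 = μ + 1.341σ.
Subtracting: σ = (38 − 25)/(1.341 − (-0.4677)) = 7.19.
Then μ = 25 − (-0.4677)·7.19 = 28.36.
Precision τ = 1/σ² = 1/7.188² = 0.0194.

μ = 28.36, τ = 0.0194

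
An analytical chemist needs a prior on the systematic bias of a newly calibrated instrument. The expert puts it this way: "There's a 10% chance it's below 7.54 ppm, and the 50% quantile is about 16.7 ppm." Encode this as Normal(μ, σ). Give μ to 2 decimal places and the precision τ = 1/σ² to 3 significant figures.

The p-quantile of Normal(μ,σ) is μ + z_p·σ, with z_{0.1} = -1.282 and z_{0.5} = 0.
Eliminate σ: μ = (z₂·x₁ − z₁·x₂)/(z₂ − z₁) = (0·7.54 − (-1.282)·16.7)/1.282 = 16.70.
Then σ = (x₂ − x₁)/(z₂ − z₁) = (16.7 − 7.54)/1.282 = 7.15.
Precision τ = 1/σ² = 1/7.148² = 0.0196.

μ = 16.70, τ = 0.0196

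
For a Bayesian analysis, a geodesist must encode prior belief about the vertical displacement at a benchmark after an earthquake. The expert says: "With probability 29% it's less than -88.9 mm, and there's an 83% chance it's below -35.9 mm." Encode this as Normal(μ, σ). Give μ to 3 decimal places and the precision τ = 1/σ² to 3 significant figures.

For Normal(μ,σ), the p-quantile is μ + z_p·σ. Here z_{0.29} = -0.5534, z_{0.83} = 0.9542.
So -88.9 = μ − 0.5534σ and -35.9 = μ + 0.9542σ.
Subtracting: σ = (-35.9 − -88.9)/(0.9542 − (-0.5534)) = 35.156.
Then μ = -88.9 − (-0.5534)·35.156 = -69.445.
Precision τ = 1/σ² = 1/35.16² = 0.000809.

μ = -69.445, τ = 0.000809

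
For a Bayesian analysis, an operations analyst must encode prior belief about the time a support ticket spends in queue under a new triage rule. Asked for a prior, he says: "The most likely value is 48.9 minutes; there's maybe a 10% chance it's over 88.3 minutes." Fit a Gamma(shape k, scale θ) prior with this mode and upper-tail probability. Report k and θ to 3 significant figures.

k ≈ 6.45, θ ≈ 8.97

Gamma(k,θ) with k>1 has mode (k−1)θ, so θ = 48.9/(k−1).
Need P(X < 88.3) = 0.9 with θ tied to k this way. Start at k = 2, θ = 48.9: P(X<88.3) ≈ 0.539.
Too low — raise k to concentrate. Iterating converges to k ≈ 6.45.
Then θ = 48.9/(6.45−1) ≈ 8.97.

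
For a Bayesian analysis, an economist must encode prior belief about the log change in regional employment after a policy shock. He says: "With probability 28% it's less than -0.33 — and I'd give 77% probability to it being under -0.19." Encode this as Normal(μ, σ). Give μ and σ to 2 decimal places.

The p-quantile of Normal(μ,σ) is μ + z_p·σ, with z_{0.28} = -0.5828 and z_{0.77} = 0.7388.
Eliminate σ: μ = (z₂·x₁ − z₁·x₂)/(z₂ − z₁) = (0.7388·-0.33 − (-0.5828)·-0.19)/1.322 = -0.27.
Then σ = (x₂ − x₁)/(z₂ − z₁) = (-0.19 − -0.33)/1.322 = 0.11.

μ = -0.27, σ = 0.11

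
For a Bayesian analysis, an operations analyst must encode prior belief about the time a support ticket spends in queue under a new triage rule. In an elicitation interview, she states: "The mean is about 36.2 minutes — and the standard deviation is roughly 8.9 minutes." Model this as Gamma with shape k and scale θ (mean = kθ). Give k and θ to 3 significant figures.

For Gamma(k, scale θ): mean = kθ, variance = kθ², so CV = 1/√k.
CV = SD/mean = 8.9/36.2 = 0.2459, hence k = 1/CV² = 16.5.
Then θ = mean/k = 36.2/16.5 = 2.19.

k ≈ 16.5, θ ≈ 2.19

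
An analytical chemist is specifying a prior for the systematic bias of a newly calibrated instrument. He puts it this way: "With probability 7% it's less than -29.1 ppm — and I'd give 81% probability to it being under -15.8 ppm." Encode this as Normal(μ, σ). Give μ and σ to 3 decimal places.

μ = -20.761, σ = 5.651

For Normal(μ,σ), the p-quantile is μ + z_p·σ. Here z_{0.07} = -1.476, z_{0.81} = 0.8779.
So -29.1 = μ − 1.476σ and -15.8 = μ + 0.8779σ.
Subtracting: σ = (-15.8 − -29.1)/(0.8779 − (-1.476)) = 5.651.
Then μ = -29.1 − (-1.476)·5.651 = -20.761.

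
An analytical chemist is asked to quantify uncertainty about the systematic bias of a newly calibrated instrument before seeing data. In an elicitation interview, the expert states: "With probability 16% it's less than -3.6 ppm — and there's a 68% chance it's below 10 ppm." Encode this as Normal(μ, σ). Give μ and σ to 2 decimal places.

μ = 5.65, σ = 9.30

For Normal(μ,σ), the p-quantile is μ + z_p·σ. Here z_{0.16} = -0.9945, z_{0.68} = 0.4677.
So -3.6 = μ − 0.9945σ and 10 = μ + 0.4677σ.
Subtracting: σ = (10 − -3.6)/(0.4677 − (-0.9945)) = 9.30.
Then μ = -3.6 − (-0.9945)·9.30 = 5.65.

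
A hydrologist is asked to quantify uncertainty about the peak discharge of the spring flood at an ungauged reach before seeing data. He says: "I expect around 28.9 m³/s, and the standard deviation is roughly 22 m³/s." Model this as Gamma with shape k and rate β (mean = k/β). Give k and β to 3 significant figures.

k ≈ 1.73, β ≈ 0.0597

For Gamma(k, rate β): mean = k/β, variance = k/β², so CV = 1/√k.
CV = SD/mean = 22/28.9 = 0.7612, hence k = 1/CV² = 1.73.
Then β = k/mean = 1.73/28.9 = 0.0597.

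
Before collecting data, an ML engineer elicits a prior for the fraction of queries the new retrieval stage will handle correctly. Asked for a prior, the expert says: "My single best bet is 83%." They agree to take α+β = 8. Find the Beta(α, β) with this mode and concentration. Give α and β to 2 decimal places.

α = 5.98, β = 2.02

For α,β > 1 the Beta mode is (α−1)/(α+β−2). With α+β = 8, the mode is (α−1)/6.
Set (α−1)/6 = 0.83 → α = 1 + 0.83·6 = 5.98.
β = 8 − α = 2.02.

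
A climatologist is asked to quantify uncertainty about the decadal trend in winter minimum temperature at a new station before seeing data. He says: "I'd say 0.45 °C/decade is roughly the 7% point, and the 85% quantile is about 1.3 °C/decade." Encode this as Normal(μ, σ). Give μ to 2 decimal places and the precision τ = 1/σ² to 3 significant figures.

μ = 0.95, τ = 8.74

The p-quantile of Normal(μ,σ) is μ + z_p·σ, with z_{0.07} = -1.476 and z_{0.85} = 1.036.
Eliminate σ: μ = (z₂·x₁ − z₁·x₂)/(z₂ − z₁) = (1.036·0.45 − (-1.476)·1.3)/2.512 = 0.95.
Then σ = (x₂ − x₁)/(z₂ − z₁) = (1.3 − 0.45)/2.512 = 0.34.
Precision τ = 1/σ² = 1/0.3383² = 8.74.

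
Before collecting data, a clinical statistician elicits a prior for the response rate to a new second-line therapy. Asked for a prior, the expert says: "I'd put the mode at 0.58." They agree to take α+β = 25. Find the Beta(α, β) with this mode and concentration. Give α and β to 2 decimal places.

For α,β > 1 the Beta mode is (α−1)/(α+β−2). With α+β = 25, the mode is (α−1)/23.
Set (α−1)/23 = 0.58 → α = 1 + 0.58·23 = 14.34.
β = 25 − α = 10.66.

α = 14.34, β = 10.66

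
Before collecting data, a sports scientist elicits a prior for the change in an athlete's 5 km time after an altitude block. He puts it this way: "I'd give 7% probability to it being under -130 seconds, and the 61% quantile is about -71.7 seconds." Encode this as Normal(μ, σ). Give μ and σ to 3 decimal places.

μ = -80.978, σ = 33.217

The p-quantile of Normal(μ,σ) is μ + z_p·σ, with z_{0.07} = -1.476 and z_{0.61} = 0.2793.
Eliminate σ: μ = (z₂·x₁ − z₁·x₂)/(z₂ − z₁) = (0.2793·-130 − (-1.476)·-71.7)/1.755 = -80.978.
Then σ = (x₂ − x₁)/(z₂ − z₁) = (-71.7 − -130)/1.755 = 33.217.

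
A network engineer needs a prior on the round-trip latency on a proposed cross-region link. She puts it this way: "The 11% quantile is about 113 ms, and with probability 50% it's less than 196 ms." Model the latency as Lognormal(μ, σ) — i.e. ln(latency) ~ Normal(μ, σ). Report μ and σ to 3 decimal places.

If T ~ Lognormal(μ,σ) then ln T ~ Normal(μ,σ), so the p-quantile of ln T is μ + z_p·σ.
ln(113) = 4.727 and ln(196) = 5.278; z_{0.11} = -1.227, z_{0.5} = 0.
σ = (5.278 − 4.727)/(0 − (-1.227)) = 0.449.
μ = 4.727 − (-1.227)·0.449 = 5.278.

μ ≈ 5.278, σ ≈ 0.449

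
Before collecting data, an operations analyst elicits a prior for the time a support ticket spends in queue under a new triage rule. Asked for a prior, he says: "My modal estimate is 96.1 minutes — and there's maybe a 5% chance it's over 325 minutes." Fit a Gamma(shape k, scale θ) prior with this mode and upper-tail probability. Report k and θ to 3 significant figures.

Gamma(k,θ) with k>1 has mode (k−1)θ, so θ = 96.1/(k−1).
Need P(X < 325) = 0.95 with θ tied to k this way. Start at k = 2, θ = 96.1: P(X<325) ≈ 0.851.
Too low — raise k to concentrate. Iterating converges to k ≈ 2.75.
Then θ = 96.1/(2.75−1) ≈ 54.9.

k ≈ 2.75, θ ≈ 54.9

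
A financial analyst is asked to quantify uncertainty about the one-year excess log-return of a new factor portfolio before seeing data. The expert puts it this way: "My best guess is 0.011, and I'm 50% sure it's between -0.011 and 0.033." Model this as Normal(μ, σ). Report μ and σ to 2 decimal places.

μ = 0.01, σ = 0.03

A symmetric 50% interval runs μ ± z·σ with z = 0.6745.
Half-width = 0.022, so σ = 0.022/0.6745 = 0.03.
μ is the stated best guess, 0.01.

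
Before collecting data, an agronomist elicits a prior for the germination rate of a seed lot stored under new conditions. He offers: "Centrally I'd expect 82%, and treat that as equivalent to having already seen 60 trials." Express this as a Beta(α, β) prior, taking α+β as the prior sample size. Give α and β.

Under the effective-sample-size interpretation, Beta(α, β) has prior mean α/(α+β) and prior sample size α+β.
So α+β = 60 and α/(α+β) = 0.82, giving α = 0.82·60 = 49.2 and β = 60 − 49.2 = 10.8.

α = 49.2, β = 10.8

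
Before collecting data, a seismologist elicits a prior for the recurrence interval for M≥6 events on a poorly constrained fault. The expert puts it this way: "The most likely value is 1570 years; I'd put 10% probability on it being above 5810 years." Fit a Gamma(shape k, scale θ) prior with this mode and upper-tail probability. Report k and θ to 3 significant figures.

k ≈ 2.09, θ ≈ 1450

Gamma(k,θ) with k>1 has mode (k−1)θ, so θ = 1570/(k−1).
Need P(X < 5810) = 0.9 with θ tied to k this way. Start at k = 2, θ = 1570: P(X<5810) ≈ 0.884.
Too low — raise k to concentrate. Iterating converges to k ≈ 2.09.
Then θ = 1570/(2.09−1) ≈ 1450.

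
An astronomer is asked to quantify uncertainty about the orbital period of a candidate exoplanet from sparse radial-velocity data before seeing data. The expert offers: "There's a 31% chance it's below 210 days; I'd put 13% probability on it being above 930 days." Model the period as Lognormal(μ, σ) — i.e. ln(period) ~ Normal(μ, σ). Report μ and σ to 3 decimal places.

If T ~ Lognormal(μ,σ) then ln T ~ Normal(μ,σ), so the p-quantile of ln T is μ + z_p·σ.
ln(210) = 5.347 and ln(930) = 6.835; z_{0.31} = -0.4959, z_{0.87} = 1.126.
σ = (6.835 − 5.347)/(1.126 − (-0.4959)) = 0.917.
μ = 5.347 − (-0.4959)·0.917 = 5.802.

μ ≈ 5.802, σ ≈ 0.917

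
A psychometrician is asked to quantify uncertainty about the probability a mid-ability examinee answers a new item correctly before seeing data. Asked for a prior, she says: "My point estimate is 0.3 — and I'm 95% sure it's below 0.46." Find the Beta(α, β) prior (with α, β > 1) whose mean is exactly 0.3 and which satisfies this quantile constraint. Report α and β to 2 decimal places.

α ≈ 7.22, β ≈ 16.84

With mean 0.3 fixed, write α = 0.3s, β = 0.7s where s = α+β.
Need P(θ < 0.46) = 0.95 under Beta(0.3s, 0.7s). Normal approximation: (q−m)/√(m(1−m)/s) ≈ z_{0.95} = 1.64, so s ≈ 0.3·0.7·(1.64)²/(0.46−0.3)² = 22.2.
At s = 22.2: P(θ<0.46) ≈ 0.943. Adjusting to match 0.95 gives s ≈ 24.06.
So α = 0.3·24.06 ≈ 7.22, β = 0.7·24.06 ≈ 16.84.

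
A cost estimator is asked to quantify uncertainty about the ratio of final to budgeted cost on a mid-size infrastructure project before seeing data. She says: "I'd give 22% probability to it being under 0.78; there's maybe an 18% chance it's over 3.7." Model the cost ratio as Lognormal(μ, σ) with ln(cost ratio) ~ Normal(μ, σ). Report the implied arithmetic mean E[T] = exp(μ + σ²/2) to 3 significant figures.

E[T] ≈ 2.43

If T ~ Lognormal(μ,σ) then ln T ~ Normal(μ,σ), so the p-quantile of ln T is μ + z_p·σ.
ln(0.78) = -0.2485 and ln(3.7) = 1.308; z_{0.22} = -0.7722, z_{0.82} = 0.9154.
σ = (1.308 − -0.2485)/(0.9154 − (-0.7722)) = 0.923.
μ = -0.2485 − (-0.7722)·0.923 = 0.464.
E[T] = exp(μ + σ²/2) = exp(0.464 + 0.4255) = 2.43.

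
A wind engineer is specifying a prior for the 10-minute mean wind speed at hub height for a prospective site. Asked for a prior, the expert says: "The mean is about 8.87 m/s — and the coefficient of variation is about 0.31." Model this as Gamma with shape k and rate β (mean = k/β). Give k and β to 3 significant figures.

k ≈ 10.4, β ≈ 1.17

For Gamma(k, rate β): mean = k/β, variance = k/β², so CV = 1/√k.
CV = 0.31, hence k = 1/CV² = 10.4.
Then β = k/mean = 10.4/8.87 = 1.17.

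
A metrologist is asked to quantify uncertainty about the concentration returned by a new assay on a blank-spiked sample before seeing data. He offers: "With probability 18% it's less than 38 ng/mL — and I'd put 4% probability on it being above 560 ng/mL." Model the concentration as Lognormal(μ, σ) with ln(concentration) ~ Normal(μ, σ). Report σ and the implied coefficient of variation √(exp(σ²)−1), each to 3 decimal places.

If T ~ Lognormal(μ,σ) then ln T ~ Normal(μ,σ), so the p-quantile of ln T is μ + z_p·σ.
ln(38) = 3.638 and ln(560) = 6.328; z_{0.18} = -0.9154, z_{0.96} = 1.751.
σ = (6.328 − 3.638)/(1.751 − (-0.9154)) = 1.009.
μ = 3.638 − (-0.9154)·1.009 = 4.561.
CV = √(exp(σ²)−1) = √(exp(1.0183)−1) = 1.330.

σ ≈ 1.009, CV ≈ 1.330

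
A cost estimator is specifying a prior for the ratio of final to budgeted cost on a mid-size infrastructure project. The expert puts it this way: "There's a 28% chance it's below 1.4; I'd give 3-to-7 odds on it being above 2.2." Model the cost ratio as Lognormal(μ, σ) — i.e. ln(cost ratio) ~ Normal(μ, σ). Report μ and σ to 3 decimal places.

If T ~ Lognormal(μ,σ) then ln T ~ Normal(μ,σ), so the p-quantile of ln T is μ + z_p·σ.
ln(1.4) = 0.3365 and ln(2.2) = 0.7885; z_{0.28} = -0.5828, z_{0.7} = 0.5244.
σ = (0.7885 − 0.3365)/(0.5244 − (-0.5828)) = 0.408.
μ = 0.3365 − (-0.5828)·0.408 = 0.574.

μ ≈ 0.574, σ ≈ 0.408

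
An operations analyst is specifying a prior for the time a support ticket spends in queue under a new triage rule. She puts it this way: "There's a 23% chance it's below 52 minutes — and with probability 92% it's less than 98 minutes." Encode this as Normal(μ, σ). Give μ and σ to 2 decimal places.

For Normal(μ,σ), the p-quantile is μ + z_p·σ. Here z_{0.23} = -0.7388, z_{0.92} = 1.405.
So 52 = μ − 0.7388σ and 98 = μ + 1.405σ.
Subtracting: σ = (98 − 52)/(1.405 − (-0.7388)) = 21.46.
Then μ = 52 − (-0.7388)·21.46 = 67.85.

μ = 67.85, σ = 21.46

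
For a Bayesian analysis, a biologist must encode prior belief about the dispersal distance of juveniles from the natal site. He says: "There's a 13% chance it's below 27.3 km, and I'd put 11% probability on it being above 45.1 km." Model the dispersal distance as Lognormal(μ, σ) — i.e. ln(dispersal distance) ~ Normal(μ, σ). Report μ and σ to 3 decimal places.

If T ~ Lognormal(μ,σ) then ln T ~ Normal(μ,σ), so the p-quantile of ln T is μ + z_p·σ.
ln(27.3) = 3.307 and ln(45.1) = 3.809; z_{0.13} = -1.126, z_{0.89} = 1.227.
σ = (3.809 − 3.307)/(1.227 − (-1.126)) = 0.213.
μ = 3.307 − (-1.126)·0.213 = 3.547.

μ ≈ 3.547, σ ≈ 0.213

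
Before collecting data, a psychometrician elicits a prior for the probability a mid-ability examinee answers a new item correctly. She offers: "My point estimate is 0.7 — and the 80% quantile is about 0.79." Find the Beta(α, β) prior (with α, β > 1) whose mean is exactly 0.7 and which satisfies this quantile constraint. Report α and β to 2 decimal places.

With mean 0.7 fixed, write α = 0.7s, β = 0.3s where s = α+β.
Need P(θ < 0.79) = 0.8 under Beta(0.7s, 0.3s). Normal approximation: (q−m)/√(m(1−m)/s) ≈ z_{0.8} = 0.842, so s ≈ 0.7·0.3·(0.842)²/(0.79−0.7)² = 18.4.
At s = 18.4: P(θ<0.79) ≈ 0.795. Adjusting to match 0.8 gives s ≈ 19.02.
So α = 0.7·19.02 ≈ 13.31, β = 0.3·19.02 ≈ 5.70.

α ≈ 13.31, β ≈ 5.70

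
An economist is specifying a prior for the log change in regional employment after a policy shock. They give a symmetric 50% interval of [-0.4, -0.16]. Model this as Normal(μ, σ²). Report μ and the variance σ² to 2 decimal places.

μ = -0.28, σ² = 0.03

A symmetric 50% interval runs μ ± z·σ with z = 0.6745.
Half-width = 0.12, so σ = 0.12/0.6745 = 0.178 and σ² = 0.03.
μ is the interval midpoint, -0.28.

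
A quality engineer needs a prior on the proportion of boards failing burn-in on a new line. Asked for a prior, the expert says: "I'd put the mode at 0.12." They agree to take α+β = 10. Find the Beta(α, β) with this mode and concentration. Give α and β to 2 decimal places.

For α,β > 1 the Beta mode is (α−1)/(α+β−2). With α+β = 10, the mode is (α−1)/8.
Set (α−1)/8 = 0.12 → α = 1 + 0.12·8 = 1.96.
β = 10 − α = 8.04.

α = 1.96, β = 8.04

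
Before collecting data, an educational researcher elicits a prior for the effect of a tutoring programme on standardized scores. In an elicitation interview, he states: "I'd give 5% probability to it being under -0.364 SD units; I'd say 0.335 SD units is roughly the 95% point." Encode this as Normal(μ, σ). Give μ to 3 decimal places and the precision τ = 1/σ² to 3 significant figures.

For Normal(μ,σ), the p-quantile is μ + z_p·σ. Here z_{0.05} = -1.645, z_{0.95} = 1.645.
So -0.364 = μ − 1.645σ and 0.335 = μ + 1.645σ.
Subtracting: σ = (0.335 − -0.364)/(1.645 − (-1.645)) = 0.212.
Then μ = -0.364 − (-1.645)·0.212 = -0.014.
Precision τ = 1/σ² = 1/0.2125² = 22.1.

μ = -0.014, τ = 22.1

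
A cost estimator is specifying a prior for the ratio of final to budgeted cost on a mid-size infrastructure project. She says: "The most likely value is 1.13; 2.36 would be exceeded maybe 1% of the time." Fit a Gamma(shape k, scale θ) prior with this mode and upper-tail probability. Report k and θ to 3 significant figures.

k ≈ 9.98, θ ≈ 0.126

Gamma(k,θ) with k>1 has mode (k−1)θ, so θ = 1.13/(k−1).
Need P(X < 2.36) = 0.99 with θ tied to k this way. Start at k = 2, θ = 1.13: P(X<2.36) ≈ 0.617.
Too low — raise k to concentrate. Iterating converges to k ≈ 9.98.
Then θ = 1.13/(9.98−1) ≈ 0.126.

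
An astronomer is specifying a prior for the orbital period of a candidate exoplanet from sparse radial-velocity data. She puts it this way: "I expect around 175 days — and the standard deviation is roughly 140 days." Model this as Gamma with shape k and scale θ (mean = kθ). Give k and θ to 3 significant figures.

k ≈ 1.56, θ ≈ 112

For Gamma(k, scale θ): mean = kθ, variance = kθ², so CV = 1/√k.
CV = SD/mean = 140/175 = 0.8, hence k = 1/CV² = 1.56.
Then θ = mean/k = 175/1.56 = 112.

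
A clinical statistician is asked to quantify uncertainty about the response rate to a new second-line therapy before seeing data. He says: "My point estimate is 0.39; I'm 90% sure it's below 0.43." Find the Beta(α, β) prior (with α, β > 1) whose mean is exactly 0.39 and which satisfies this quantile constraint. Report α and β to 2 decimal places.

α ≈ 96.01, β ≈ 150.17

With mean 0.39 fixed, write α = 0.39s, β = 0.61s where s = α+β.
Need P(θ < 0.43) = 0.9 under Beta(0.39s, 0.61s). Normal approximation: (q−m)/√(m(1−m)/s) ≈ z_{0.9} = 1.28, so s ≈ 0.39·0.61·(1.28)²/(0.43−0.39)² = 244.2.
At s = 244.2: P(θ<0.43) ≈ 0.899. Adjusting to match 0.9 gives s ≈ 246.18.
So α = 0.39·246.18 ≈ 96.01, β = 0.61·246.18 ≈ 150.17.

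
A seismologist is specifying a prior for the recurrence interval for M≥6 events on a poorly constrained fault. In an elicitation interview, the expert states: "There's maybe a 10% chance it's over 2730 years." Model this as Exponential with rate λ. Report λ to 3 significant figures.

P(T > 2730.0) = e^(−λ·2730.0) = 0.1, so λ = −ln(0.1)/2730.0 = 0.000843.

λ ≈ 0.000843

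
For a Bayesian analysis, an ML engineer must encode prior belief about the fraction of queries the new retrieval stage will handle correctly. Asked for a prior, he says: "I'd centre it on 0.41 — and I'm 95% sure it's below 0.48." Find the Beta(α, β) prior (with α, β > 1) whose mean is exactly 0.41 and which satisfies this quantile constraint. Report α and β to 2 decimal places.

With mean 0.41 fixed, write α = 0.41s, β = 0.59s where s = α+β.
Need P(θ < 0.48) = 0.95 under Beta(0.41s, 0.59s). Normal approximation: (q−m)/√(m(1−m)/s) ≈ z_{0.95} = 1.64, so s ≈ 0.41·0.59·(1.64)²/(0.48−0.41)² = 133.6.
At s = 133.6: P(θ<0.48) ≈ 0.949. Adjusting to match 0.95 gives s ≈ 135.61.
So α = 0.41·135.61 ≈ 55.60, β = 0.59·135.61 ≈ 80.01.

α ≈ 55.60, β ≈ 80.01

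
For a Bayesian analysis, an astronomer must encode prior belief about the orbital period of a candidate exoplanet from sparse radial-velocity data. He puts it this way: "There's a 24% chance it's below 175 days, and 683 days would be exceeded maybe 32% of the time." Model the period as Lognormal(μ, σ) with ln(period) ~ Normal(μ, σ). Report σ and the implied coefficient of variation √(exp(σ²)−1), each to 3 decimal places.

σ ≈ 1.160, CV ≈ 1.685

If T ~ Lognormal(μ,σ) then ln T ~ Normal(μ,σ), so the p-quantile of ln T is μ + z_p·σ.
ln(175) = 5.165 and ln(683) = 6.526; z_{0.24} = -0.7063, z_{0.68} = 0.4677.
σ = (6.526 − 5.165)/(0.4677 − (-0.7063)) = 1.160.
μ = 5.165 − (-0.7063)·1.160 = 5.984.
CV = √(exp(σ²)−1) = √(exp(1.3453)−1) = 1.685.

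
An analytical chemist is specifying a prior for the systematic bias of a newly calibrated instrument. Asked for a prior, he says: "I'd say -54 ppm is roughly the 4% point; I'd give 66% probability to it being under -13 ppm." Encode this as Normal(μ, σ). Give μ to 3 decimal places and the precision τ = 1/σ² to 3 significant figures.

μ = -20.818, τ = 0.00278

The p-quantile of Normal(μ,σ) is μ + z_p·σ, with z_{0.04} = -1.751 and z_{0.66} = 0.4125.
Eliminate σ: μ = (z₂·x₁ − z₁·x₂)/(z₂ − z₁) = (0.4125·-54 − (-1.751)·-13)/2.163 = -20.818.
Then σ = (x₂ − x₁)/(z₂ − z₁) = (-13 − -54)/2.163 = 18.954.
Precision τ = 1/σ² = 1/18.95² = 0.00278.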